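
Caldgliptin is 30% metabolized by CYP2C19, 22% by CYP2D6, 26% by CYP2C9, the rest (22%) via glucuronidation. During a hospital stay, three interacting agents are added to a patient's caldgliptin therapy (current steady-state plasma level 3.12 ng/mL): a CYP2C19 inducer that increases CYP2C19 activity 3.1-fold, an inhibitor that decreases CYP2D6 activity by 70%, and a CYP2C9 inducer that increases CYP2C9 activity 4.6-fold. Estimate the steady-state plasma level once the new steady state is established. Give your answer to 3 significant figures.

1.29 ng/mL

CYP2C19: 0.3 × 3.1 = 0.93
CYP2D6: 0.22 × 0.3 = 0.066
CYP2C9: 0.26 × 4.6 = 1.196
Other: 0.22 (unchanged)
CL_new/CL_old = 0.93 + 0.066 + 1.196 + 0.22 = 2.412.
Steady-state plasma level ∝ 1/CL: new value = 3.12 / 2.412 = 1.29 ng/mL.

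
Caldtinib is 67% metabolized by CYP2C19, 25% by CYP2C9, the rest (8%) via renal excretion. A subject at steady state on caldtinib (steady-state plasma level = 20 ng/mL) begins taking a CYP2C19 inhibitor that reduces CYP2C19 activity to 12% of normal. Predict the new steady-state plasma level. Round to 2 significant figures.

CYP2C19: 0.67 × 0.12 = 0.0804
CYP2C9: 0.25 (unchanged)
Other: 0.08 (unchanged)
Relative clearance = 0.0804 + 0.25 + 0.08 = 0.4104.
Steady-state plasma level ∝ 1/CL, so new value = 20 / 0.4104 = 49 ng/mL.

49 ng/mL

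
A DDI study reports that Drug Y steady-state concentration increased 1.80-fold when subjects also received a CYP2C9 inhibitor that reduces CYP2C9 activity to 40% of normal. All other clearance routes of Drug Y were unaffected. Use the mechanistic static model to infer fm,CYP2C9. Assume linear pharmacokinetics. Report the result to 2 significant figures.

0.74

CL'/CL = 1 / 1.80 = 0.5556
0.4·fm + (1 − fm) = 0.5556
fm = (0.5556 − 1) / (0.4 − 1) = 0.74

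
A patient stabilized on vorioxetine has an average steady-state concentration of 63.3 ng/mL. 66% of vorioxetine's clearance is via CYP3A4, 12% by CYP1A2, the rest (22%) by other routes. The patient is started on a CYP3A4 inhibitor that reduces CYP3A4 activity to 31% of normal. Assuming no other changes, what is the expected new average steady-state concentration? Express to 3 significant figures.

116 ng/mL

CYP3A4: 0.66 × 0.31 = 0.2046
CYP1A2: 0.12 (unchanged)
Other: 0.22 (unchanged)
CL_new/CL_old = 0.2046 + 0.12 + 0.22 = 0.5446.
New average steady-state concentration = baseline ÷ relative clearance = 63.3 / 0.5446 = 116 ng/mL.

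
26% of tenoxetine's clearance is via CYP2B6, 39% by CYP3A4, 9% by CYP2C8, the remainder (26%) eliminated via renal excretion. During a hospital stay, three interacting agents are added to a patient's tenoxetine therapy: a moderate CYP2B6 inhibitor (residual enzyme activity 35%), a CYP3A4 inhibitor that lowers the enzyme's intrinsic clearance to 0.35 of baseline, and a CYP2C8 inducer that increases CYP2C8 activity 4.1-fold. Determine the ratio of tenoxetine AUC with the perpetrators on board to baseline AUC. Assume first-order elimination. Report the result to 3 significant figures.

1.17

CYP2B6: 0.26 × 0.35 = 0.091
CYP3A4: 0.39 × 0.35 = 0.1365
CYP2C8: 0.09 × 4.1 = 0.369
Other: 0.26 (unchanged)
CL_new/CL_old = 0.091 + 0.1365 + 0.369 + 0.26 = 0.8565.
AUC ∝ 1/CL: fold-change = 1 / 0.8565 = 1.17.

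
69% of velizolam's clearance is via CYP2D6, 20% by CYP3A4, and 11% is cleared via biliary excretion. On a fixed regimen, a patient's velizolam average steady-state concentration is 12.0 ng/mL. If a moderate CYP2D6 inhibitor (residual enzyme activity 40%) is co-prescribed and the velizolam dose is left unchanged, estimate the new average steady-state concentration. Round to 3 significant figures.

CYP2D6: 0.69 × 0.4 = 0.276
CYP3A4: 0.2 (unchanged)
Other: 0.11 (unchanged)
New clearance relative to baseline: 0.276 + 0.2 + 0.11 = 0.586.
With dosing unchanged, average steady-state concentration scales as 1/CL: 12.0 / 0.586 = 20.5 ng/mL.

20.5 ng/mL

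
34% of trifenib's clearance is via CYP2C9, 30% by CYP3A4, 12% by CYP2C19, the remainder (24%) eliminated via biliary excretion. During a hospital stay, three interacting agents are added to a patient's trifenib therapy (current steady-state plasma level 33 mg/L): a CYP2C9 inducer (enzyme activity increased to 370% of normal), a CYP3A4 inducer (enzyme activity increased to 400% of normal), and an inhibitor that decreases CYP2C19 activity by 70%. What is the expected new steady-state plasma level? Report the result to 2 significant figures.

The CYP2C9 pathway (34% of clearance) increases to 3.7× activity: 0.34 × 3.7 = 1.258.
The CYP3A4 pathway (30% of clearance) is boosted to 4× activity: 0.3 × 4 = 1.2.
The CYP2C19 pathway (12% of clearance) is reduced to 0.3× activity: 0.12 × 0.3 = 0.036.
Non-CYP routes (24%) are unchanged.
CL_new/CL_old = 1.258 + 1.2 + 0.036 + 0.24 = 2.734.
Steady-state plasma level ∝ 1/CL: new value = 33 / 2.734 = 12 mg/L.

12 mg/L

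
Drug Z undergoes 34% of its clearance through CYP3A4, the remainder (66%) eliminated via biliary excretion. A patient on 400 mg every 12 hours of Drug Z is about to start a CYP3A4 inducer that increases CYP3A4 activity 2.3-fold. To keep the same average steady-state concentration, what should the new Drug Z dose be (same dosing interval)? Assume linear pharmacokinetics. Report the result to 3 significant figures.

The CYP3A4 pathway (34% of clearance) increases to 2.3× activity: 0.34 × 2.3 = 0.782.
Non-CYP routes (66%) are unchanged.
CL_new/CL_old = 0.782 + 0.66 = 1.442.
To maintain the same steady-state level, dose must scale with clearance: new dose = 400 × 1.442 = 577 mg.

577 mg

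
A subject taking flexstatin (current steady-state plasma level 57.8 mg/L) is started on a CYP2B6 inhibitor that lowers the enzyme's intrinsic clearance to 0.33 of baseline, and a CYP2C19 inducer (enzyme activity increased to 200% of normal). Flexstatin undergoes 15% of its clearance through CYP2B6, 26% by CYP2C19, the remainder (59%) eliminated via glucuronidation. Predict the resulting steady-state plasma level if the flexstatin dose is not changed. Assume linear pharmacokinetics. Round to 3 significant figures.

The CYP2B6 pathway (15% of clearance) drops to 0.33× activity: 0.15 × 0.33 = 0.0495.
The CYP2C19 pathway (26% of clearance) is boosted to 2× activity: 0.26 × 2 = 0.52.
The remaining 59% of clearance is unaffected.
New clearance relative to baseline: 0.0495 + 0.52 + 0.59 = 1.1595.
Steady-state plasma level ∝ 1/CL: new value = 57.8 / 1.1595 = 49.8 mg/L.

49.8 mg/L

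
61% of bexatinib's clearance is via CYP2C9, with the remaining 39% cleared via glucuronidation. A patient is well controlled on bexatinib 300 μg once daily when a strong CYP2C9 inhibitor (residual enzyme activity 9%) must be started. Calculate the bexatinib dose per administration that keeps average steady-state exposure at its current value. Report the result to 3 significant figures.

The CYP2C9 pathway (61% of clearance) falls to 0.09× activity: 0.61 × 0.09 = 0.0549.
Non-CYP routes (39%) are unchanged.
Relative clearance = 0.0549 + 0.39 = 0.4449.
To maintain the same steady-state level, dose must scale with clearance: new dose = 300 × 0.4449 = 133 μg.

133 μg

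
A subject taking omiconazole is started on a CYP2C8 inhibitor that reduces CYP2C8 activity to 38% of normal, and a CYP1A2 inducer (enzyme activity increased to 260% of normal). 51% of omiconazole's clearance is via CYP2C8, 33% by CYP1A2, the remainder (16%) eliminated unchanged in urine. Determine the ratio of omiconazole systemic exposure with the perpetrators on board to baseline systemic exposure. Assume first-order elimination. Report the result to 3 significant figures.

0.825

CYP2C8: 0.51 × 0.38 = 0.1938
CYP1A2: 0.33 × 2.6 = 0.858
Other: 0.16 (unchanged)
New clearance relative to baseline: 0.1938 + 0.858 + 0.16 = 1.2118.
Because systemic exposure varies inversely with clearance, the combined effect is 1 / 1.2118 = 0.825.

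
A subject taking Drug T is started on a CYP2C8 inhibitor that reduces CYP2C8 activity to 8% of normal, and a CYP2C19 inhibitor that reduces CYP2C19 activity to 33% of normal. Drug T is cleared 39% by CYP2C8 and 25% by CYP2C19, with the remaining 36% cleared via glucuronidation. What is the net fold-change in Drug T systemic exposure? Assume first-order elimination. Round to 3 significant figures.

2.11

CYP2C8: 0.39 × 0.08 = 0.0312
CYP2C19: 0.25 × 0.33 = 0.0825
Other: 0.36 (unchanged)
CL_new/CL_old = 0.0312 + 0.0825 + 0.36 = 0.4737.
Net systemic exposure ratio = 1 / 0.4737 = 2.11.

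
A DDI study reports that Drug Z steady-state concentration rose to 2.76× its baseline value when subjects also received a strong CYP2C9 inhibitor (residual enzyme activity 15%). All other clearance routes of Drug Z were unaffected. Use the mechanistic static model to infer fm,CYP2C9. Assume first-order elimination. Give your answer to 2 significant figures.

Write x for the fraction cleared via CYP2C9. The observed steady-state concentration change means clearance fell to 1/2.76 = 0.3623 of baseline.
Only the CYP2C9 route changed, so 0.3623 = x·0.15 + (1 − x), giving x = 0.75.

0.75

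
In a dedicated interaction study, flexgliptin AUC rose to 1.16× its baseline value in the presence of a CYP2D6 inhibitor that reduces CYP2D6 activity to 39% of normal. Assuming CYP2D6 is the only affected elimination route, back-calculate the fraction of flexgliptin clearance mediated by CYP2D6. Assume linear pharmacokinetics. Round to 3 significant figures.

Call the CYP2D6 fraction fm. After the interaction, CL_new/CL_old = fm × 0.39 + (1 − fm).
AUC ratio = 1 / (new CL fraction), so new CL fraction = 1 / 1.16 = 0.8621.
fm × 0.39 + 1 − fm = 0.8621  ⇒  fm × (0.39 − 1) = −0.1379  ⇒  fm = 0.226.

0.226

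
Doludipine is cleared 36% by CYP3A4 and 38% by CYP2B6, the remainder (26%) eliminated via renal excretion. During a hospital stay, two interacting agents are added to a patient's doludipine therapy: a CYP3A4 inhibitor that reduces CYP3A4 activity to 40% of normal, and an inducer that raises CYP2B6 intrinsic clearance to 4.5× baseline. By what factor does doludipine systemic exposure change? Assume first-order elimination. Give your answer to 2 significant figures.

0.47

The CYP3A4 pathway (36% of clearance) is reduced to 0.4× activity: 0.36 × 0.4 = 0.144.
The CYP2B6 pathway (38% of clearance) rises to 4.5× activity: 0.38 × 4.5 = 1.71.
The remaining 26% of clearance is unaffected.
CL_new/CL_old = 0.144 + 1.71 + 0.26 = 2.114.
Net systemic exposure ratio = 1 / 2.114 = 0.47.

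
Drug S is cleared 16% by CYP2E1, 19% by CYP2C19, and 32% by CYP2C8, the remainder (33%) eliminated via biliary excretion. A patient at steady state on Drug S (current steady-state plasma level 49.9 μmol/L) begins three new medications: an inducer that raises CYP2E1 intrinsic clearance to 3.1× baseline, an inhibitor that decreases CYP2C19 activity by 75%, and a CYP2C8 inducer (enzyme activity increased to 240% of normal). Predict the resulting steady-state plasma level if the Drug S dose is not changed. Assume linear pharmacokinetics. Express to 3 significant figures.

30.4 μmol/L

CYP2E1: 0.16 × 3.1 = 0.496
CYP2C19: 0.19 × 0.25 = 0.0475
CYP2C8: 0.32 × 2.4 = 0.768
Other: 0.33 (unchanged)
Relative clearance = 0.496 + 0.0475 + 0.768 + 0.33 = 1.6415.
Dividing the baseline by the relative clearance: 49.9 / 1.6415 = 30.4 μmol/L.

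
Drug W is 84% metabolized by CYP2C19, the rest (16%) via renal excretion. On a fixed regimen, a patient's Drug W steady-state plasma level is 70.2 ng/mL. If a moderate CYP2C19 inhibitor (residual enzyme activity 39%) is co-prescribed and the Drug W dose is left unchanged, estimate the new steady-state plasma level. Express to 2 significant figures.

The CYP2C19 pathway (84% of clearance) drops to 0.39× activity: 0.84 × 0.39 = 0.3276.
Non-CYP routes (16%) are unchanged.
CL_new/CL_old = 0.3276 + 0.16 = 0.4876.
New steady-state plasma level = baseline ÷ relative clearance = 70.2 / 0.4876 = 1.4 × 10² ng/mL.

1.4 × 10² ng/mL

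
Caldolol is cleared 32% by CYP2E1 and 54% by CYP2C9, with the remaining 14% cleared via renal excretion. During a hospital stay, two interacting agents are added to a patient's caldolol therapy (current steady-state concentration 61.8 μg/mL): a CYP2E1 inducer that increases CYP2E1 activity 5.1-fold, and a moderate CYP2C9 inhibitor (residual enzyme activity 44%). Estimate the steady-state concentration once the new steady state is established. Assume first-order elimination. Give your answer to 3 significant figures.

The CYP2E1 pathway (32% of clearance) rises to 5.1× activity: 0.32 × 5.1 = 1.632.
The CYP2C9 pathway (54% of clearance) drops to 0.44× activity: 0.54 × 0.44 = 0.2376.
Non-CYP routes (14%) are unchanged.
CL_new/CL_old = 1.632 + 0.2376 + 0.14 = 2.0096.
Steady-state concentration ∝ 1/CL: new value = 61.8 / 2.0096 = 30.8 μg/mL.

30.8 μg/mL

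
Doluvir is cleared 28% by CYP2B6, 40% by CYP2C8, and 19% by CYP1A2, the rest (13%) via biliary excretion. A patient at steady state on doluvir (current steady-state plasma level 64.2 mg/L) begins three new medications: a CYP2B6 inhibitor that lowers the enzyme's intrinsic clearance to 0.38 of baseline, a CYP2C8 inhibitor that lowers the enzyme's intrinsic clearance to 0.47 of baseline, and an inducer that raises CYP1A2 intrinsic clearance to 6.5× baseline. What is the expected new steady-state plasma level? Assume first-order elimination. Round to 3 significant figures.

The CYP2B6 pathway (28% of clearance) falls to 0.38× activity: 0.28 × 0.38 = 0.1064.
The CYP2C8 pathway (40% of clearance) falls to 0.47× activity: 0.4 × 0.47 = 0.188.
The CYP1A2 pathway (19% of clearance) increases to 6.5× activity: 0.19 × 6.5 = 1.235.
The remaining 13% of clearance is unaffected.
Relative clearance = 0.1064 + 0.188 + 1.235 + 0.13 = 1.6594.
Steady-state plasma level ∝ 1/CL: new value = 64.2 / 1.6594 = 38.7 mg/L.

38.7 mg/L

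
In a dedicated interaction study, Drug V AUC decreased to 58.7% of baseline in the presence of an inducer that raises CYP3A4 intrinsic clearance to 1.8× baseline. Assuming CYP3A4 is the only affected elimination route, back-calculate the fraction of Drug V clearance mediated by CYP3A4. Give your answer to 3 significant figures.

0.879

Let fm be the CYP3A4 fraction. New clearance relative to baseline = fm × 1.8 + (1 − fm).
AUC ratio = 1 / (new CL fraction), so new CL fraction = 1 / 0.587 = 1.704.
fm × 1.8 + 1 − fm = 1.704  ⇒  fm × (1.8 − 1) = 0.7036  ⇒  fm = 0.879.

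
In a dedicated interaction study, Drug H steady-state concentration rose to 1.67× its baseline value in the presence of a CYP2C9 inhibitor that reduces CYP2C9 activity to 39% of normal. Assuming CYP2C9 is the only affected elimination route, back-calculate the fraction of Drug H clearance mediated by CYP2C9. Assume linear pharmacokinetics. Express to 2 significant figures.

CL'/CL = 1 / 1.67 = 0.5988
0.39·fm + (1 − fm) = 0.5988
fm = (0.5988 − 1) / (0.39 − 1) = 0.66

0.66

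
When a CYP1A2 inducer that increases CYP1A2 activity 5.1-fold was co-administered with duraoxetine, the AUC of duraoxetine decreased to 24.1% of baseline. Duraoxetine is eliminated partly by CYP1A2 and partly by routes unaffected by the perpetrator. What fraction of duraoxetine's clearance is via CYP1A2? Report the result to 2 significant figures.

0.77

CL'/CL = 1 / 0.241 = 4.149
5.1·fm + (1 − fm) = 4.149
fm = (4.149 − 1) / (5.1 − 1) = 0.77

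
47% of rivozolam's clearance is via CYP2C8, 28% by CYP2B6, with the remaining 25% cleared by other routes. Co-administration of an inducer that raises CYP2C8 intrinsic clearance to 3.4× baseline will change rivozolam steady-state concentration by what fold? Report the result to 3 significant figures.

0.470

CYP2C8: 0.47 × 3.4 = 1.598
CYP2B6: 0.28 (unchanged)
Other: 0.25 (unchanged)
CL_new/CL_old = 1.598 + 0.28 + 0.25 = 2.128.
Since steady-state concentration ∝ 1/CL, the ratio is 1 / 2.128 = 0.470.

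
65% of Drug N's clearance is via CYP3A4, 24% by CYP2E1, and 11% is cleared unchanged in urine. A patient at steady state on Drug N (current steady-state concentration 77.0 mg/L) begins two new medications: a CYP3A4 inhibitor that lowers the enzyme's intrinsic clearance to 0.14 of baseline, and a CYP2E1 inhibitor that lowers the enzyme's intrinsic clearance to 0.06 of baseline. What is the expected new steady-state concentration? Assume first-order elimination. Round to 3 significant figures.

CYP3A4: 0.65 × 0.14 = 0.091
CYP2E1: 0.24 × 0.06 = 0.0144
Other: 0.11 (unchanged)
Relative clearance = 0.091 + 0.0144 + 0.11 = 0.2154.
Dividing the baseline by the relative clearance: 77.0 / 0.2154 = 357 mg/L.

357 mg/L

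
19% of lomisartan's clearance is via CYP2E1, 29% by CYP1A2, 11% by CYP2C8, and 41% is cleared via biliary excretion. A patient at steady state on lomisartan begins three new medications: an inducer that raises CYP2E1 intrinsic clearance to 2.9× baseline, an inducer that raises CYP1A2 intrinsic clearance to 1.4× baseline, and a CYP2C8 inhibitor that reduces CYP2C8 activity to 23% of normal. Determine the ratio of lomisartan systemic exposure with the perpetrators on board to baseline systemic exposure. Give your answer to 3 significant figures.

CYP2E1: 0.19 × 2.9 = 0.551
CYP1A2: 0.29 × 1.4 = 0.406
CYP2C8: 0.11 × 0.23 = 0.0253
Other: 0.41 (unchanged)
Relative clearance = 0.551 + 0.406 + 0.0253 + 0.41 = 1.3923.
Because systemic exposure varies inversely with clearance, the combined effect is 1 / 1.3923 = 0.718.

0.718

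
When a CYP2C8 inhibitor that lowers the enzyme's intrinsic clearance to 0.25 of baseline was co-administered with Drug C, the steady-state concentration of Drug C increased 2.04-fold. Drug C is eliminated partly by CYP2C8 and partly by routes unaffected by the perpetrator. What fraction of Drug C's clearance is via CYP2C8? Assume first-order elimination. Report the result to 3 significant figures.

Let fm be the CYP2C8 fraction. New clearance relative to baseline = fm × 0.25 + (1 − fm).
Steady-state concentration ratio = 1 / (new CL fraction), so new CL fraction = 1 / 2.04 = 0.4902.
fm × 0.25 + 1 − fm = 0.4902  ⇒  fm × (0.25 − 1) = −0.5098  ⇒  fm = 0.680.

0.680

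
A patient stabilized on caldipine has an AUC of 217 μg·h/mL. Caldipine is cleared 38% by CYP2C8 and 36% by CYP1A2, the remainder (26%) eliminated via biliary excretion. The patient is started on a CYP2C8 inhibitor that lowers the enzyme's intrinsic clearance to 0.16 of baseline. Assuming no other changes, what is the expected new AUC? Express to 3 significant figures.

319 μg·h/mL

CYP2C8: 0.38 × 0.16 = 0.0608
CYP1A2: 0.36 (unchanged)
Other: 0.26 (unchanged)
CL_new/CL_old = 0.0608 + 0.36 + 0.26 = 0.6808.
With dosing unchanged, AUC scales as 1/CL: 217 / 0.6808 = 319 μg·h/mL.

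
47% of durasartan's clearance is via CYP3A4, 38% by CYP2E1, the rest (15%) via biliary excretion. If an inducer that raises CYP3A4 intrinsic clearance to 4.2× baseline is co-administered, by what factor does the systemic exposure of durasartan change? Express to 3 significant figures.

0.399

The CYP3A4 pathway (47% of clearance) rises to 4.2× activity: 0.47 × 4.2 = 1.974.
CYP2E1 (38%) and the residual 15% are unaffected.
CL_new/CL_old = 1.974 + 0.38 + 0.15 = 2.504.
Since systemic exposure ∝ 1/CL, the ratio is 1 / 2.504 = 0.399.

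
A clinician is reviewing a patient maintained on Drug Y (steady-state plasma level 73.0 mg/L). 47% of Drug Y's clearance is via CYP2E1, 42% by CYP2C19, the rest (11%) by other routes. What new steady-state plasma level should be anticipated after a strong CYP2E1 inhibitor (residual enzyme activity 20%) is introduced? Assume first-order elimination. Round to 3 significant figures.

117 mg/L

The CYP2E1 pathway (47% of clearance) falls to 0.2× activity: 0.47 × 0.2 = 0.094.
CYP2C19 (42%) and the residual 11% are unaffected.
Relative clearance = 0.094 + 0.42 + 0.11 = 0.624.
New steady-state plasma level = baseline ÷ relative clearance = 73.0 / 0.624 = 117 mg/L.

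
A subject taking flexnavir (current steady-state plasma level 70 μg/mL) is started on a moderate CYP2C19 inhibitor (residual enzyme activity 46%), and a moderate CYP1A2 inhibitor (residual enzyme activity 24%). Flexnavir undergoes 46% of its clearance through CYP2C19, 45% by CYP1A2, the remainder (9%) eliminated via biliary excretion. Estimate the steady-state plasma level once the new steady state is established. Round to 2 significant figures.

1.7 × 10² μg/mL

The CYP2C19 pathway (46% of clearance) drops to 0.46× activity: 0.46 × 0.46 = 0.2116.
The CYP1A2 pathway (45% of clearance) drops to 0.24× activity: 0.45 × 0.24 = 0.108.
The remaining 9% of clearance is unaffected.
New clearance relative to baseline: 0.2116 + 0.108 + 0.09 = 0.4096.
New steady-state plasma level = 70 / 0.4096 = 1.7 × 10² μg/mL (concentration scales inversely with clearance).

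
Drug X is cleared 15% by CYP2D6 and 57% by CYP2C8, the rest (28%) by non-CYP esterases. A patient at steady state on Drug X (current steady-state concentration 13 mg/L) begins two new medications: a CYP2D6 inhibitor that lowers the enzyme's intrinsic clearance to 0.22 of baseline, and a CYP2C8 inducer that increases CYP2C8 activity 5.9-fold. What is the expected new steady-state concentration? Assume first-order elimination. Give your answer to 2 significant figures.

The CYP2D6 pathway (15% of clearance) drops to 0.22× activity: 0.15 × 0.22 = 0.033.
The CYP2C8 pathway (57% of clearance) rises to 5.9× activity: 0.57 × 5.9 = 3.363.
The remaining 28% of clearance is unaffected.
CL_new/CL_old = 0.033 + 3.363 + 0.28 = 3.676.
New steady-state concentration = 13 / 3.676 = 3.5 mg/L (concentration scales inversely with clearance).

3.5 mg/L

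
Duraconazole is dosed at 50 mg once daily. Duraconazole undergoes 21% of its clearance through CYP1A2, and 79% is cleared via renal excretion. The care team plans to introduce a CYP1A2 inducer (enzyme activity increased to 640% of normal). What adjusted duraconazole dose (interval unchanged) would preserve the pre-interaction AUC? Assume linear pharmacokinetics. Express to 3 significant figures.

The CYP1A2 pathway (21% of clearance) is boosted to 6.4× activity: 0.21 × 6.4 = 1.344.
Non-CYP routes (79%) are unchanged.
Relative clearance = 1.344 + 0.79 = 2.134.
Exposure is unchanged when dose changes in proportion to clearance. New dose = 50 mg × 2.134 = 107 mg.

107 mg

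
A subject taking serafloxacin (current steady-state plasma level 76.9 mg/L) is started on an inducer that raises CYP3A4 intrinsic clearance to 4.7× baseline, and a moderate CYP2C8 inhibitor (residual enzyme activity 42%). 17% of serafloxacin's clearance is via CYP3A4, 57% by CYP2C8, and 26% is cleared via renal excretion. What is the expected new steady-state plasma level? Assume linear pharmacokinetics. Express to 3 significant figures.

The CYP3A4 pathway (17% of clearance) rises to 4.7× activity: 0.17 × 4.7 = 0.799.
The CYP2C8 pathway (57% of clearance) drops to 0.42× activity: 0.57 × 0.42 = 0.2394.
The remaining 26% of clearance is unaffected.
New clearance relative to baseline: 0.799 + 0.2394 + 0.26 = 1.2984.
Steady-state plasma level ∝ 1/CL: new value = 76.9 / 1.2984 = 59.2 mg/L.

59.2 mg/L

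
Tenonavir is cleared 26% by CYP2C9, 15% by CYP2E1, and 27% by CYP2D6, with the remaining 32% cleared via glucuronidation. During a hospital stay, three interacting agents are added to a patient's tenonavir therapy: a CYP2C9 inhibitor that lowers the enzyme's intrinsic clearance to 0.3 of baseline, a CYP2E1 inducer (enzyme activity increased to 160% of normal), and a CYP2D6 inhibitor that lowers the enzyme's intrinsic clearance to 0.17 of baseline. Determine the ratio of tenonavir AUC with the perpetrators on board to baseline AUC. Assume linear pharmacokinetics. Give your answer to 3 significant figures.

1.46

CYP2C9: 0.26 × 0.3 = 0.078
CYP2E1: 0.15 × 1.6 = 0.24
CYP2D6: 0.27 × 0.17 = 0.0459
Other: 0.32 (unchanged)
CL_new/CL_old = 0.078 + 0.24 + 0.0459 + 0.32 = 0.6839.
Because AUC varies inversely with clearance, the combined effect is 1 / 0.6839 = 1.46.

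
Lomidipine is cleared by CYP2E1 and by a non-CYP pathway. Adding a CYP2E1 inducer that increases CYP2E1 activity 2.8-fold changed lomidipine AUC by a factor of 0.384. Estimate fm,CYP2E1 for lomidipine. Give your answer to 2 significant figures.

Let x = fm,CYP2E1. Because AUC ∝ 1/CL, relative clearance rose to 1/0.384 = 2.604.
Only the CYP2E1 route changed, so 2.604 = x·2.8 + (1 − x), giving x = 0.89.

0.89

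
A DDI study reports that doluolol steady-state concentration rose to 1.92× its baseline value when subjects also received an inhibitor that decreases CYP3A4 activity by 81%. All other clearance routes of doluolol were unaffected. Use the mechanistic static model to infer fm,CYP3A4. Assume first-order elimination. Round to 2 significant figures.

CL'/CL = 1 / 1.92 = 0.5208
0.19·fm + (1 − fm) = 0.5208
fm = (0.5208 − 1) / (0.19 − 1) = 0.59

0.59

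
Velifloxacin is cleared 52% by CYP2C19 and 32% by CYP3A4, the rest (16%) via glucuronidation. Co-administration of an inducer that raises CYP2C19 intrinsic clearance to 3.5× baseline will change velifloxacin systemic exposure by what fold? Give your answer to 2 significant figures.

0.43

The CYP2C19 pathway (52% of clearance) rises to 3.5× activity: 0.52 × 3.5 = 1.82.
CYP3A4 (32%) and the residual 16% are unaffected.
Relative clearance = 1.82 + 0.32 + 0.16 = 2.3.
Systemic exposure is inversely proportional to clearance, so the fold-change is 1 / 2.3 = 0.43.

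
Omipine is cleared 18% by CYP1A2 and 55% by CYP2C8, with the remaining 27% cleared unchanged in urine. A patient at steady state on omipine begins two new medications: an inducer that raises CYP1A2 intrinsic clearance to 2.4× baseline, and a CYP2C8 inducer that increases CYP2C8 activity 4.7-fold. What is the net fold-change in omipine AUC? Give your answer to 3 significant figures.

0.304

The CYP1A2 pathway (18% of clearance) increases to 2.4× activity: 0.18 × 2.4 = 0.432.
The CYP2C8 pathway (55% of clearance) rises to 4.7× activity: 0.55 × 4.7 = 2.585.
The remaining 27% of clearance is unaffected.
Relative clearance = 0.432 + 2.585 + 0.27 = 3.287.
AUC ∝ 1/CL: fold-change = 1 / 3.287 = 0.304.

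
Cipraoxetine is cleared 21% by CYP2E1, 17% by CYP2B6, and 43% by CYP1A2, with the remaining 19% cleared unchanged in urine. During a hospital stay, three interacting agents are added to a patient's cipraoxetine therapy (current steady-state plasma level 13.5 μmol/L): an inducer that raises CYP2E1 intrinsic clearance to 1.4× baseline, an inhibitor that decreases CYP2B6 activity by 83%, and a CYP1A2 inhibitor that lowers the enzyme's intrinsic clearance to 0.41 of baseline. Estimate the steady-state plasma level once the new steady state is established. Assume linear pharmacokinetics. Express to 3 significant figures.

CYP2E1: 0.21 × 1.4 = 0.294
CYP2B6: 0.17 × 0.17 = 0.0289
CYP1A2: 0.43 × 0.41 = 0.1763
Other: 0.19 (unchanged)
New clearance relative to baseline: 0.294 + 0.0289 + 0.1763 + 0.19 = 0.6892.
New steady-state plasma level = 13.5 / 0.6892 = 19.6 μmol/L (concentration scales inversely with clearance).

19.6 μmol/L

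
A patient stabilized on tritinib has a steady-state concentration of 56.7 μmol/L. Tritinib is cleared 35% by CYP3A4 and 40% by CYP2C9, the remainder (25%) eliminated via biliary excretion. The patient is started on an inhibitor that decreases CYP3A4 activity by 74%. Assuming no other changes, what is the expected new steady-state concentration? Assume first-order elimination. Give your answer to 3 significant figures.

76.5 μmol/L

The CYP3A4 pathway (35% of clearance) is reduced to 0.26× activity: 0.35 × 0.26 = 0.091.
CYP2C9 (40%) and the residual 25% are unaffected.
Relative clearance = 0.091 + 0.4 + 0.25 = 0.741.
Steady-state concentration ∝ 1/CL, so new value = 56.7 / 0.741 = 76.5 μmol/L.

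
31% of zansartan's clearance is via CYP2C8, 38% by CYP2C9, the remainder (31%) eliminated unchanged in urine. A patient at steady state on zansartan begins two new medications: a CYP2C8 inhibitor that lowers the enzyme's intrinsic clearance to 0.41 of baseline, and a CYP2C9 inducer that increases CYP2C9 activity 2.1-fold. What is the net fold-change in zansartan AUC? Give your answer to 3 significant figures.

CYP2C8: 0.31 × 0.41 = 0.1271
CYP2C9: 0.38 × 2.1 = 0.798
Other: 0.31 (unchanged)
New clearance relative to baseline: 0.1271 + 0.798 + 0.31 = 1.2351.
Because AUC varies inversely with clearance, the combined effect is 1 / 1.2351 = 0.810.

0.810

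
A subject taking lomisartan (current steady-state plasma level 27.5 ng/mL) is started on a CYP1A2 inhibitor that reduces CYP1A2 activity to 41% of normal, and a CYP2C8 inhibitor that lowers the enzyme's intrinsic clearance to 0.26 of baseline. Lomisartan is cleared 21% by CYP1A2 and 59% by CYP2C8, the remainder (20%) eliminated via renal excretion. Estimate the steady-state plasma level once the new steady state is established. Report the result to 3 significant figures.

CYP1A2: 0.21 × 0.41 = 0.0861
CYP2C8: 0.59 × 0.26 = 0.1534
Other: 0.2 (unchanged)
New clearance relative to baseline: 0.0861 + 0.1534 + 0.2 = 0.4395.
New steady-state plasma level = 27.5 / 0.4395 = 62.6 ng/mL (concentration scales inversely with clearance).

62.6 ng/mL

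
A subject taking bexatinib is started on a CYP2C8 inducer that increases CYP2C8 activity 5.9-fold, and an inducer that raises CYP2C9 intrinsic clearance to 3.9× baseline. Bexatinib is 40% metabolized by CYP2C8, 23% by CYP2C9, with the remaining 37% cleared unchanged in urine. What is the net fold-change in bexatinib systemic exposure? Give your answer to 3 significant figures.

0.276

The CYP2C8 pathway (40% of clearance) rises to 5.9× activity: 0.4 × 5.9 = 2.36.
The CYP2C9 pathway (23% of clearance) is boosted to 3.9× activity: 0.23 × 3.9 = 0.897.
Non-CYP routes (37%) are unchanged.
CL_new/CL_old = 2.36 + 0.897 + 0.37 = 3.627.
Because systemic exposure varies inversely with clearance, the combined effect is 1 / 3.627 = 0.276.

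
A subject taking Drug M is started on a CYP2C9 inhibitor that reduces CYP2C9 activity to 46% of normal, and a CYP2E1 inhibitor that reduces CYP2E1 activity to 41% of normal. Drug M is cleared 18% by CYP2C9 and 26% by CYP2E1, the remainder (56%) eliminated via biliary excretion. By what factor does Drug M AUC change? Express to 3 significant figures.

The CYP2C9 pathway (18% of clearance) drops to 0.46× activity: 0.18 × 0.46 = 0.0828.
The CYP2E1 pathway (26% of clearance) falls to 0.41× activity: 0.26 × 0.41 = 0.1066.
The remaining 56% of clearance is unaffected.
New clearance relative to baseline: 0.0828 + 0.1066 + 0.56 = 0.7494.
Net AUC ratio = 1 / 0.7494 = 1.33.

1.33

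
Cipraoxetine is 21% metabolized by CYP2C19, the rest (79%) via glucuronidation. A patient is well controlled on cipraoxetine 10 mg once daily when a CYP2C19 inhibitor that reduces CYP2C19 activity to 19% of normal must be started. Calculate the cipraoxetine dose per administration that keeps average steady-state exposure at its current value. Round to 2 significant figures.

8.3 mg

The CYP2C19 pathway (21% of clearance) is reduced to 0.19× activity: 0.21 × 0.19 = 0.0399.
The remaining 79% of clearance is unaffected.
New clearance relative to baseline: 0.0399 + 0.79 = 0.8299.
Exposure is unchanged when dose changes in proportion to clearance. New dose = 10 mg × 0.8299 = 8.3 mg.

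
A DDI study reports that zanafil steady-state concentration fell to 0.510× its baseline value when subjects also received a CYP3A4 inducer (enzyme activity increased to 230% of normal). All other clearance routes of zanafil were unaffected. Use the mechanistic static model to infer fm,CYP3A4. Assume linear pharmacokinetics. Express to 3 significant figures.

0.739

Call the CYP3A4 fraction fm. After the interaction, CL_new/CL_old = fm × 2.3 + (1 − fm).
Steady-state concentration ratio = 1 / (new CL fraction), so new CL fraction = 1 / 0.510 = 1.961.
fm × 2.3 + 1 − fm = 1.961  ⇒  fm × (2.3 − 1) = 0.9608  ⇒  fm = 0.739.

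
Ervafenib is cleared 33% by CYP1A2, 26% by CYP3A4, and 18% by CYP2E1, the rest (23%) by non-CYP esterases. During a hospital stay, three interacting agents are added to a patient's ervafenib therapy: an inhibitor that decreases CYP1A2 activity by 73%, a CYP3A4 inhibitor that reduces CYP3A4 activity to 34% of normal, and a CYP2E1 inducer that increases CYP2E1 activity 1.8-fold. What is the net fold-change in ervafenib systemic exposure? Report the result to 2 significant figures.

1.4

The CYP1A2 pathway (33% of clearance) drops to 0.27× activity: 0.33 × 0.27 = 0.0891.
The CYP3A4 pathway (26% of clearance) drops to 0.34× activity: 0.26 × 0.34 = 0.0884.
The CYP2E1 pathway (18% of clearance) increases to 1.8× activity: 0.18 × 1.8 = 0.324.
Non-CYP routes (23%) are unchanged.
CL_new/CL_old = 0.0891 + 0.0884 + 0.324 + 0.23 = 0.7315.
Systemic exposure ∝ 1/CL: fold-change = 1 / 0.7315 = 1.4.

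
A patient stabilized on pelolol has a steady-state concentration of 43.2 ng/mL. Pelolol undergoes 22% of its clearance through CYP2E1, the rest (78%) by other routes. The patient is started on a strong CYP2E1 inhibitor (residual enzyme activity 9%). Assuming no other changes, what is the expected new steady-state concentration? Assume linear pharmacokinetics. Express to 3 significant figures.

CYP2E1: 0.22 × 0.09 = 0.0198
Other: 0.78 (unchanged)
Relative clearance = 0.0198 + 0.78 = 0.7998.
Steady-state concentration ∝ 1/CL, so new value = 43.2 / 0.7998 = 54.0 ng/mL.

54.0 ng/mL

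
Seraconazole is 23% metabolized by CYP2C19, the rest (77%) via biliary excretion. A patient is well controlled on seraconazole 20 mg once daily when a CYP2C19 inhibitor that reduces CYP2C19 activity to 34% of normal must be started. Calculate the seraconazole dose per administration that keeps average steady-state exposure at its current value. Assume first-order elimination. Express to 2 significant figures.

17 mg

The CYP2C19 pathway (23% of clearance) falls to 0.34× activity: 0.23 × 0.34 = 0.0782.
Non-CYP routes (77%) are unchanged.
Relative clearance = 0.0782 + 0.77 = 0.8482.
Exposure is unchanged when dose changes in proportion to clearance. New dose = 20 mg × 0.8482 = 17 mg.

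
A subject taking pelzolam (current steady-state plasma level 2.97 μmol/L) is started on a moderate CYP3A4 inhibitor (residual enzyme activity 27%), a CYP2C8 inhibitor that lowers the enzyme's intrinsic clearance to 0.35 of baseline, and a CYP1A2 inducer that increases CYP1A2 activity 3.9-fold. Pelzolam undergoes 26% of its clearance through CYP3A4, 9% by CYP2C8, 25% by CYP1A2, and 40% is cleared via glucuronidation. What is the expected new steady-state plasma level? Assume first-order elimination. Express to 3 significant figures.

The CYP3A4 pathway (26% of clearance) drops to 0.27× activity: 0.26 × 0.27 = 0.0702.
The CYP2C8 pathway (9% of clearance) falls to 0.35× activity: 0.09 × 0.35 = 0.0315.
The CYP1A2 pathway (25% of clearance) rises to 3.9× activity: 0.25 × 3.9 = 0.975.
The remaining 40% of clearance is unaffected.
New clearance relative to baseline: 0.0702 + 0.0315 + 0.975 + 0.4 = 1.4767.
Steady-state plasma level ∝ 1/CL: new value = 2.97 / 1.4767 = 2.01 μmol/L.

2.01 μmol/L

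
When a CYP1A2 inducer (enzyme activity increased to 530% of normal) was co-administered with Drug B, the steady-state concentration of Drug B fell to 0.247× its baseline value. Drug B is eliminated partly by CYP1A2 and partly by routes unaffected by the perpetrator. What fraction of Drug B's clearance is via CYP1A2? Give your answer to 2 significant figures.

Let x = fm,CYP1A2. Because steady-state concentration ∝ 1/CL, relative clearance rose to 1/0.247 = 4.049.
Only the CYP1A2 route changed, so 4.049 = x·5.3 + (1 − x), giving x = 0.71.

0.71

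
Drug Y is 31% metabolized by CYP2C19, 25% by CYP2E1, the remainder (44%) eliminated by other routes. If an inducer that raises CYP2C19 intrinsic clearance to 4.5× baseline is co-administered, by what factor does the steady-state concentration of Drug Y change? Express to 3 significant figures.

CYP2C19: 0.31 × 4.5 = 1.395
CYP2E1: 0.25 (unchanged)
Other: 0.44 (unchanged)
CL_new/CL_old = 1.395 + 0.25 + 0.44 = 2.085.
Since steady-state concentration ∝ 1/CL, the ratio is 1 / 2.085 = 0.480.

0.480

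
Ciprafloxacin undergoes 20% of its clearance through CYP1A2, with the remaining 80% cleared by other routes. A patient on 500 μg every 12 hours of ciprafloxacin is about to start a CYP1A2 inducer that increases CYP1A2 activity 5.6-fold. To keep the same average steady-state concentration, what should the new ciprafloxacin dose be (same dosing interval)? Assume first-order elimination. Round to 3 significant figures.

CYP1A2: 0.2 × 5.6 = 1.12
Other: 0.8 (unchanged)
Relative clearance = 1.12 + 0.8 = 1.92.
To maintain the same steady-state level, dose must scale with clearance: new dose = 500 × 1.92 = 960 μg.

960 μg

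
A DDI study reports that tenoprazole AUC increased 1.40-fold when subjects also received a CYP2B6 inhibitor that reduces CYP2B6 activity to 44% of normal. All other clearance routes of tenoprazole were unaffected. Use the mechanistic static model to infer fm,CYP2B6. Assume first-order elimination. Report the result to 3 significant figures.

Call the CYP2B6 fraction fm. After the interaction, CL_new/CL_old = fm × 0.44 + (1 − fm).
AUC ratio = 1 / (new CL fraction), so new CL fraction = 1 / 1.40 = 0.7143.
fm × 0.44 + 1 − fm = 0.7143  ⇒  fm × (0.44 − 1) = −0.2857  ⇒  fm = 0.510.

0.510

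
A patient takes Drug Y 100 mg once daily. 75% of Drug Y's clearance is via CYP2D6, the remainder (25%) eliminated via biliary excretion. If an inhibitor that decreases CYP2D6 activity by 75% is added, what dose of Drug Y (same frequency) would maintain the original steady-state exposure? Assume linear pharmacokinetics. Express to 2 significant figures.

The CYP2D6 pathway (75% of clearance) is reduced to 0.25× activity: 0.75 × 0.25 = 0.1875.
Non-CYP routes (25%) are unchanged.
New clearance relative to baseline: 0.1875 + 0.25 = 0.4375.
Exposure is unchanged when dose changes in proportion to clearance. New dose = 100 mg × 0.4375 = 44 mg.

44 mg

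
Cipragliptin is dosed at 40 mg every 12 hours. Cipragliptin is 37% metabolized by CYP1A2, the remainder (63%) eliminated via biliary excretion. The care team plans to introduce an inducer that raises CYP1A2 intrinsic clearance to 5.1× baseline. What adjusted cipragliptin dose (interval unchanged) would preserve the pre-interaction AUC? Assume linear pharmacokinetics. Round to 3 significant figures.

101 mg

The CYP1A2 pathway (37% of clearance) rises to 5.1× activity: 0.37 × 5.1 = 1.887.
Non-CYP routes (63%) are unchanged.
New clearance relative to baseline: 1.887 + 0.63 = 2.517.
Exposure is unchanged when dose changes in proportion to clearance. New dose = 40 mg × 2.517 = 101 mg.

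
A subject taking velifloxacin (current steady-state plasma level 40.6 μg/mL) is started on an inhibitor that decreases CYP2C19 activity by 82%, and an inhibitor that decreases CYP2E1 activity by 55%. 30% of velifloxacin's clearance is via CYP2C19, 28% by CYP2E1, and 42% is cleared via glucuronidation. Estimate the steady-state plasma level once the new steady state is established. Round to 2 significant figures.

CYP2C19: 0.3 × 0.18 = 0.054
CYP2E1: 0.28 × 0.45 = 0.126
Other: 0.42 (unchanged)
New clearance relative to baseline: 0.054 + 0.126 + 0.42 = 0.6.
Dividing the baseline by the relative clearance: 40.6 / 0.6 = 68 μg/mL.

68 μg/mL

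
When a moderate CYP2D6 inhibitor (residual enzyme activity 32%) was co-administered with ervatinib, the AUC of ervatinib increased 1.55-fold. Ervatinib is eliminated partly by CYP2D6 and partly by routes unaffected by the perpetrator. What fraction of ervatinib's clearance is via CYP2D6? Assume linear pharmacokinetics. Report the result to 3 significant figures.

Write x for the fraction cleared via CYP2D6. The observed AUC change means clearance fell to 1/1.55 = 0.6452 of baseline.
Setting x·0.32 + (1 − x) = 0.6452 and solving: x = (0.6452 − 1)/(0.32 − 1) = 0.522.

0.522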